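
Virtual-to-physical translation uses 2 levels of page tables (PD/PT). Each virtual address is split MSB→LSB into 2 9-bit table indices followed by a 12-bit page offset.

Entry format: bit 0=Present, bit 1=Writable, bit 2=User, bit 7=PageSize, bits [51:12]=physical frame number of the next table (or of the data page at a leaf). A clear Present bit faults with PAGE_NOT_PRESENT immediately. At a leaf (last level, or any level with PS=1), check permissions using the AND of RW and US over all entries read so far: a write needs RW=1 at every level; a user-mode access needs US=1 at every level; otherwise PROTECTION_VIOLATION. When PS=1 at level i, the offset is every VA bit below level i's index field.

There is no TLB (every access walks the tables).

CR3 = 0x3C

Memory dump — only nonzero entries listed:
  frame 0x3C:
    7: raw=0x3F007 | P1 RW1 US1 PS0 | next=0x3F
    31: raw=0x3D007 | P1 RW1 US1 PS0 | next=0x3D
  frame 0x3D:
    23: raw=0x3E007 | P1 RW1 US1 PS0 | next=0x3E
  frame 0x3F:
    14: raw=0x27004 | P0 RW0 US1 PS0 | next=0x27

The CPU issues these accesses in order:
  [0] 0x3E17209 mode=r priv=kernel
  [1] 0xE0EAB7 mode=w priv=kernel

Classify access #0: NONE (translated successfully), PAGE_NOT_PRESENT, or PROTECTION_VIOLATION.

Per-access translation:
#0 VA=0x3E17209 (r,kernel):
  [0] read 0x3C idx=31: raw=0x3D007 flags P=1 W=1 U=1 S=0
  [1] read 0x3D idx=23: raw=0x3E007 flags P=1 W=1 U=1 S=0
  ⇒ phys 0x3E209  [2 reads]
#1 VA=0xE0EAB7 (w,kernel):
  [0] read 0x3C idx=7: raw=0x3F007 flags P=1 W=1 U=1 S=0
  [1] read 0x3F idx=14: raw=0x27004 flags P=0 W=0 U=1 S=0
  ✗ PAGE_NOT_PRESENT  [2 reads]

Access #0 fault: NONE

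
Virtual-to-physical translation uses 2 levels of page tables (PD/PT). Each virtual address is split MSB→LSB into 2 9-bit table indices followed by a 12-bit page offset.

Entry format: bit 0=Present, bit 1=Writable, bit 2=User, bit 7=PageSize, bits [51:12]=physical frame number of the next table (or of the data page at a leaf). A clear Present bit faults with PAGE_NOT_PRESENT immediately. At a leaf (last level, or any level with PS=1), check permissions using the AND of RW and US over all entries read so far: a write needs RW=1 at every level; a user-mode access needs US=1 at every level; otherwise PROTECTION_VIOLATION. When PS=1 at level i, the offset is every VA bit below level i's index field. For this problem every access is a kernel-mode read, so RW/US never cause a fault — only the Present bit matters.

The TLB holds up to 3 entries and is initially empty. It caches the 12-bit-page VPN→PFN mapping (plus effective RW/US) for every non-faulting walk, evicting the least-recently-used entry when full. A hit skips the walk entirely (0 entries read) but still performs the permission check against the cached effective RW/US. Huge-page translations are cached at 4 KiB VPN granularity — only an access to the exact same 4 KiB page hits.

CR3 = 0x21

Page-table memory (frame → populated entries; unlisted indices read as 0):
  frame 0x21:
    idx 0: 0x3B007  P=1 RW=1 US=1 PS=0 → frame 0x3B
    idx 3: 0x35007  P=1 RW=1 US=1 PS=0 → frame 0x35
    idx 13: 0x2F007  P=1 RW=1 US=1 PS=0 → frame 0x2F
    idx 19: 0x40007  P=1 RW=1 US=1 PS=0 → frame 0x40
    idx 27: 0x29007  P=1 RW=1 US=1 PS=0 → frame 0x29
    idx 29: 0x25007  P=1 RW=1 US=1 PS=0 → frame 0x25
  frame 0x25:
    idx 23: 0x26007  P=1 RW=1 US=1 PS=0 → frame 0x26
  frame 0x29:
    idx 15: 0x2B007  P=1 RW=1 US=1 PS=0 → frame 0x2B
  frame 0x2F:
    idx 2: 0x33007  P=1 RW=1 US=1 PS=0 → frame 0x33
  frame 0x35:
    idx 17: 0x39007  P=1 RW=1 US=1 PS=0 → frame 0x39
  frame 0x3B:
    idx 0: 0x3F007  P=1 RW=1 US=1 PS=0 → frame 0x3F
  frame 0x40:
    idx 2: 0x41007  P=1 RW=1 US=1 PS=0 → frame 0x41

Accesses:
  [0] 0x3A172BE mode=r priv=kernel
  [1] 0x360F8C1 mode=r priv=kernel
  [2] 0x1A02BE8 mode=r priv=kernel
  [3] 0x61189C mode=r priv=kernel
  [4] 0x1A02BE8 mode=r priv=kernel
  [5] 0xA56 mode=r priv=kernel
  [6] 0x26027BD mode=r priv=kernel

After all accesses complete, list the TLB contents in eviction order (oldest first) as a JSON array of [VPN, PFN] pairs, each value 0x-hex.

Walk each access:
#0 VA=0x3A172BE (r,kernel):
  L0 @0x21[29] → 0x25007  P=1,RW=1,US=1,PS=0
  L1 @0x25[23] → 0x26007  P=1,RW=1,US=1,PS=0
  ✓ 0x262BE  — 2 lookups
#1 VA=0x360F8C1 (r,kernel):
  L0 @0x21[27] → 0x29007  P=1,RW=1,US=1,PS=0
  L1 @0x29[15] → 0x2B007  P=1,RW=1,US=1,PS=0
  ✓ 0x2B8C1  — 2 lookups
#2 VA=0x1A02BE8 (r,kernel):
  L0 @0x21[13] → 0x2F007  P=1,RW=1,US=1,PS=0
  L1 @0x2F[2] → 0x33007  P=1,RW=1,US=1,PS=0
  ✓ 0x33BE8  — 2 lookups
#3 VA=0x61189C (r,kernel):
  L0 @0x21[3] → 0x35007  P=1,RW=1,US=1,PS=0
  L1 @0x35[17] → 0x39007  P=1,RW=1,US=1,PS=0
  ✓ 0x3989C  — 2 lookups
#4 VA=0x1A02BE8 (r,kernel):
  TLB hit vpn=0x1A02 → PA=0x33BE8
#5 VA=0xA56 (r,kernel):
  L0 @0x21[0] → 0x3B007  P=1,RW=1,US=1,PS=0
  L1 @0x3B[0] → 0x3F007  P=1,RW=1,US=1,PS=0
  ✓ 0x3FA56  — 2 lookups
#6 VA=0x26027BD (r,kernel):
  L0 @0x21[19] → 0x40007  P=1,RW=1,US=1,PS=0
  L1 @0x40[2] → 0x41007  P=1,RW=1,US=1,PS=0
  ✓ 0x417BD  — 2 lookups

TLB: [["0x1A02", "0x33"], ["0x0", "0x3F"], ["0x2602", "0x41"]]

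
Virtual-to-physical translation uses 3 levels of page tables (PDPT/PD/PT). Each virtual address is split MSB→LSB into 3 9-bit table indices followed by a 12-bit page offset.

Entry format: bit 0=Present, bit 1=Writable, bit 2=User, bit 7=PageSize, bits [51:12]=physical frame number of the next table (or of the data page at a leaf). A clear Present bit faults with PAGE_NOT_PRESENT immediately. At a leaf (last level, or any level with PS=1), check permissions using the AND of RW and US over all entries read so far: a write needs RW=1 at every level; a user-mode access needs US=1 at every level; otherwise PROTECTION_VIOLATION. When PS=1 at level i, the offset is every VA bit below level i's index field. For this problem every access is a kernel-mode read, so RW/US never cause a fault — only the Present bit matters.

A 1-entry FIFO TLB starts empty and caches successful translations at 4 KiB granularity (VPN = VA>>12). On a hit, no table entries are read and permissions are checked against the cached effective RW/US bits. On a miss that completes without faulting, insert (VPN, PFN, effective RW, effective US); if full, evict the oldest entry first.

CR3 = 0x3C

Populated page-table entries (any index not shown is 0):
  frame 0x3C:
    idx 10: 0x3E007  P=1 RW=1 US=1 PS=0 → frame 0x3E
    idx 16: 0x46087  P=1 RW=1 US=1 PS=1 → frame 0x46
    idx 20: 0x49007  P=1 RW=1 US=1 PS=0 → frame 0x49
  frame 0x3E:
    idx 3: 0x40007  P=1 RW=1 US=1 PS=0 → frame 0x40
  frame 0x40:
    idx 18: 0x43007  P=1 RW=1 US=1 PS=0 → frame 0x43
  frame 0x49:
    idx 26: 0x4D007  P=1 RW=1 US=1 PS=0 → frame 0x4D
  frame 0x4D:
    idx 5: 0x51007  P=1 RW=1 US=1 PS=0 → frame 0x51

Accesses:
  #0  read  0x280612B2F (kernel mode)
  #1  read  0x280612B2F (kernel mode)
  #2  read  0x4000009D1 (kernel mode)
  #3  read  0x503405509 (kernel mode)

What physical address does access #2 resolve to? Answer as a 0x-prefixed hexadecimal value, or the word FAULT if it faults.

Walk each access:
#0 VA=0x280612B2F (r,kernel):
  [0] read 0x3C idx=10: raw=0x3E007 flags P=1 W=1 U=1 S=0
  [1] read 0x3E idx=3: raw=0x40007 flags P=1 W=1 U=1 S=0
  [2] read 0x40 idx=18: raw=0x43007 flags P=1 W=1 U=1 S=0
  → PA=0x43B2F  (3 entries read)
#1 VA=0x280612B2F (r,kernel):
  TLB hit vpn=0x280612 → PA=0x43B2F
#2 VA=0x4000009D1 (r,kernel):
  [0] read 0x3C idx=16: raw=0x46087 flags P=1 W=1 U=1 S=1
  → PA=0x469D1 (huge @L0)  (1 entries read)
#3 VA=0x503405509 (r,kernel):
  [0] read 0x3C idx=20: raw=0x49007 flags P=1 W=1 U=1 S=0
  [1] read 0x49 idx=26: raw=0x4D007 flags P=1 W=1 U=1 S=0
  [2] read 0x4D idx=5: raw=0x51007 flags P=1 W=1 U=1 S=0
  → PA=0x51509  (3 entries read)

Access #2 PA: 0x469D1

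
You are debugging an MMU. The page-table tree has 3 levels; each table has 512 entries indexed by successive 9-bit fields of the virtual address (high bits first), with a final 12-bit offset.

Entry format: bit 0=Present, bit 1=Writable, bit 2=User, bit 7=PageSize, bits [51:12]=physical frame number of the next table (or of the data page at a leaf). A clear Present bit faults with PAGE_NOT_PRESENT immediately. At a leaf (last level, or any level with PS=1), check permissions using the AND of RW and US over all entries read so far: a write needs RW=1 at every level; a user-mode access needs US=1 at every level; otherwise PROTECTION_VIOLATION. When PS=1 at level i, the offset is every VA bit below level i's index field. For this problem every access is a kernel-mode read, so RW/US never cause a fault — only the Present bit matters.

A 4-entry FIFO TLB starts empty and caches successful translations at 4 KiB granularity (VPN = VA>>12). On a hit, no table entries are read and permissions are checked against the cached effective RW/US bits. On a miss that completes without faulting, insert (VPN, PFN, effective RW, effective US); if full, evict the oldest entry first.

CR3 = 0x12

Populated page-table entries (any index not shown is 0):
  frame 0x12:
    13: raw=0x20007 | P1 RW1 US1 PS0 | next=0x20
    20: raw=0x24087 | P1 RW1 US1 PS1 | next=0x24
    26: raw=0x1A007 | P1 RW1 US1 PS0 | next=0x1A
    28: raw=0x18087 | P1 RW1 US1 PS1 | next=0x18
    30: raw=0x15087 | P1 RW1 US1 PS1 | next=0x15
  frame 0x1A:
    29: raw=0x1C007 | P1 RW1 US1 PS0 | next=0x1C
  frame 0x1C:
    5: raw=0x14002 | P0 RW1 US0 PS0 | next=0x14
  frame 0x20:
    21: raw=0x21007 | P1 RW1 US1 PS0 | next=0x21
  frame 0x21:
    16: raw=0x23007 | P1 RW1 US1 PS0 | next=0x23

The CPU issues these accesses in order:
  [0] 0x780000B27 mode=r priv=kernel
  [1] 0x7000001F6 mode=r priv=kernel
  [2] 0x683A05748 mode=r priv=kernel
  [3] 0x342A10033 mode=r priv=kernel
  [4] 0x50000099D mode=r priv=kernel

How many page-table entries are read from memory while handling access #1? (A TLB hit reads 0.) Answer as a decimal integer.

Trace:
#0 VA=0x780000B27 (r,kernel):
  [0] read 0x12 idx=30: raw=0x15087 flags P=1 W=1 U=1 S=1
  ⇒ phys 0x15B27 (huge @L0)  [1 reads]
#1 VA=0x7000001F6 (r,kernel):
  [0] read 0x12 idx=28: raw=0x18087 flags P=1 W=1 U=1 S=1
  ⇒ phys 0x181F6 (huge @L0)  [1 reads]
#2 VA=0x683A05748 (r,kernel):
  [0] read 0x12 idx=26: raw=0x1A007 flags P=1 W=1 U=1 S=0
  [1] read 0x1A idx=29: raw=0x1C007 flags P=1 W=1 U=1 S=0
  [2] read 0x1C idx=5: raw=0x14002 flags P=0 W=1 U=0 S=0
  ⇒ fault: PAGE_NOT_PRESENT  — 3 lookups
#3 VA=0x342A10033 (r,kernel):
  [0] read 0x12 idx=13: raw=0x20007 flags P=1 W=1 U=1 S=0
  [1] read 0x20 idx=21: raw=0x21007 flags P=1 W=1 U=1 S=0
  [2] read 0x21 idx=16: raw=0x23007 flags P=1 W=1 U=1 S=0
  ⇒ phys 0x23033  [3 reads]
#4 VA=0x50000099D (r,kernel):
  [0] read 0x12 idx=20: raw=0x24087 flags P=1 W=1 U=1 S=1
  ⇒ phys 0x2499D (huge @L0)  [1 reads]

Entries read for #1: 1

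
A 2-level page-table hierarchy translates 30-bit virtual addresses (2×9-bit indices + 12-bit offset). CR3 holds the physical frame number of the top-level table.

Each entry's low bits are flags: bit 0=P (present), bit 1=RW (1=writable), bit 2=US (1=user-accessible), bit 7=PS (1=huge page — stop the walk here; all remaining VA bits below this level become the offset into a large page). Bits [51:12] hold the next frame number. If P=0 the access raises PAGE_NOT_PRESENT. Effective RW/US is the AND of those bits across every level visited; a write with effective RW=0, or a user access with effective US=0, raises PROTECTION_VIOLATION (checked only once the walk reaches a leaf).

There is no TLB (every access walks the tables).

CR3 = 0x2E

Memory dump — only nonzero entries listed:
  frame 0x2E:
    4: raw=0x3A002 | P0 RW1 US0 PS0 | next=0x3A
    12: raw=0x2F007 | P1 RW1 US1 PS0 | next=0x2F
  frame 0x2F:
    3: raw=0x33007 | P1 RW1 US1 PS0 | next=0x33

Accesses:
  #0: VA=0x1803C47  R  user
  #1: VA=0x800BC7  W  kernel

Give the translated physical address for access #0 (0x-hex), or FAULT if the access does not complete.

Per-access translation:
#0 VA=0x1803C47 (r,user):
  [0] read 0x2E idx=12: raw=0x2F007 flags P=1 W=1 U=1 S=0
  [1] read 0x2F idx=3: raw=0x33007 flags P=1 W=1 U=1 S=0
  → PA=0x33C47  (2 entries read)
#1 VA=0x800BC7 (w,kernel):
  [0] read 0x2E idx=4: raw=0x3A002 flags P=0 W=1 U=0 S=0
  ✗ PAGE_NOT_PRESENT  [1 reads]

Access #0 PA: 0x33C47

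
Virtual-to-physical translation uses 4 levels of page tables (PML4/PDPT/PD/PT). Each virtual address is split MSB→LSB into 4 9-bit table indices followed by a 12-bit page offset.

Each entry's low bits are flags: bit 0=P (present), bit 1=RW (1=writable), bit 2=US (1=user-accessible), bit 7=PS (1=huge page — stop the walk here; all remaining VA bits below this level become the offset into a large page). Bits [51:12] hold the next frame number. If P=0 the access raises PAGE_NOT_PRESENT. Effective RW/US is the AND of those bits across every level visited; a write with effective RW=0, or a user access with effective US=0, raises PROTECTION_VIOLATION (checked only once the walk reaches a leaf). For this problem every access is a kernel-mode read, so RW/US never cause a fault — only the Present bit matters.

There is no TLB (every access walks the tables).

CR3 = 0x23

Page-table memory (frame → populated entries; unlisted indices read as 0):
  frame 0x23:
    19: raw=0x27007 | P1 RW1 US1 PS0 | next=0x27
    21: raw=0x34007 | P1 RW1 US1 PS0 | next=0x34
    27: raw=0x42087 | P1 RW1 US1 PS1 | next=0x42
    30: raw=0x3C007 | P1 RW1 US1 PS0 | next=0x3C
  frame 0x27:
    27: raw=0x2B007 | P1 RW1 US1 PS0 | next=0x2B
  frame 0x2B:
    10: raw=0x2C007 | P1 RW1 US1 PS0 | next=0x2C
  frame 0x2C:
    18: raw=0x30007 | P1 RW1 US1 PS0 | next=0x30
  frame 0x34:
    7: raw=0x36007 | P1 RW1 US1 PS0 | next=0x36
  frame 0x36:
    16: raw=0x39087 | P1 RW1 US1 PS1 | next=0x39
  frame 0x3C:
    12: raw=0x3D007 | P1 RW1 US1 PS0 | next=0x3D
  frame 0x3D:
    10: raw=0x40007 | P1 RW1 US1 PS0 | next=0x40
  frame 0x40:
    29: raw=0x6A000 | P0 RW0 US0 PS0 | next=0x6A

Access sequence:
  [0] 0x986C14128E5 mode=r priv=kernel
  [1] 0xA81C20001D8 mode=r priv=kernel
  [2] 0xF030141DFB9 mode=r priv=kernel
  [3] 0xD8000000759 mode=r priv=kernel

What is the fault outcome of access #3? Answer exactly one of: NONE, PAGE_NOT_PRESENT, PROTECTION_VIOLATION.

Walk each access:
#0 VA=0x986C14128E5 (r,kernel):
  L0 @0x23[19] → 0x27007  P=1,RW=1,US=1,PS=0
  L1 @0x27[27] → 0x2B007  P=1,RW=1,US=1,PS=0
  L2 @0x2B[10] → 0x2C007  P=1,RW=1,US=1,PS=0
  L3 @0x2C[18] → 0x30007  P=1,RW=1,US=1,PS=0
  → PA=0x308E5  (4 entries read)
#1 VA=0xA81C20001D8 (r,kernel):
  L0 @0x23[21] → 0x34007  P=1,RW=1,US=1,PS=0
  L1 @0x34[7] → 0x36007  P=1,RW=1,US=1,PS=0
  L2 @0x36[16] → 0x39087  P=1,RW=1,US=1,PS=1
  → PA=0x391D8 (huge @L2)  (3 entries read)
#2 VA=0xF030141DFB9 (r,kernel):
  L0 @0x23[30] → 0x3C007  P=1,RW=1,US=1,PS=0
  L1 @0x3C[12] → 0x3D007  P=1,RW=1,US=1,PS=0
  L2 @0x3D[10] → 0x40007  P=1,RW=1,US=1,PS=0
  L3 @0x40[29] → 0x6A000  P=0,RW=0,US=0,PS=0
  ✗ PAGE_NOT_PRESENT  [4 reads]
#3 VA=0xD8000000759 (r,kernel):
  L0 @0x23[27] → 0x42087  P=1,RW=1,US=1,PS=1
  → PA=0x42759 (huge @L0)  (1 entries read)

Access #3 fault: NONE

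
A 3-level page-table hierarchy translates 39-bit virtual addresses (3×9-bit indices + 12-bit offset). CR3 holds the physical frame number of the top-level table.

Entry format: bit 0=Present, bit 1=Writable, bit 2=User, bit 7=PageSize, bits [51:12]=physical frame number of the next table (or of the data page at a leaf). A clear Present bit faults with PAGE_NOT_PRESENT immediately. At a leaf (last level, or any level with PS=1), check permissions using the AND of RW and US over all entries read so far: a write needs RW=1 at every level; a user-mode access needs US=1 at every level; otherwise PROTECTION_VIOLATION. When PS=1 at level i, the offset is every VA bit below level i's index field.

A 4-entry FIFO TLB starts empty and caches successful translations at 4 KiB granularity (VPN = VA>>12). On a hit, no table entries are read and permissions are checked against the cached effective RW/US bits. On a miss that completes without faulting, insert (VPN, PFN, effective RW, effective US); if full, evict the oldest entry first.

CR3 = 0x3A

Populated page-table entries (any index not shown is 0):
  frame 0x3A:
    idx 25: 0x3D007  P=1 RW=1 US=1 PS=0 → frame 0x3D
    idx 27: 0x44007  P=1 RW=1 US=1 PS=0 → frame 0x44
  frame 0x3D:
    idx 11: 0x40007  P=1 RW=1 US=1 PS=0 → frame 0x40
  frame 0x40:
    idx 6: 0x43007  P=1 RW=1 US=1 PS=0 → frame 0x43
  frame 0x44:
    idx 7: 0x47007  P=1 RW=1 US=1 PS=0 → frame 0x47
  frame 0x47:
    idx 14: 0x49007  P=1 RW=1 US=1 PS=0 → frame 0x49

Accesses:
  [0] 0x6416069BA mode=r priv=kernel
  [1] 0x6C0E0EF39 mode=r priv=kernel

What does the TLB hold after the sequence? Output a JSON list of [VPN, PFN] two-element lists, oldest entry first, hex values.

Per-access translation:
#0 VA=0x6416069BA (r,kernel):
  [0] read 0x3A idx=25: raw=0x3D007 flags P=1 W=1 U=1 S=0
  [1] read 0x3D idx=11: raw=0x40007 flags P=1 W=1 U=1 S=0
  [2] read 0x40 idx=6: raw=0x43007 flags P=1 W=1 U=1 S=0
  ⇒ phys 0x439BA  [3 reads]
#1 VA=0x6C0E0EF39 (r,kernel):
  [0] read 0x3A idx=27: raw=0x44007 flags P=1 W=1 U=1 S=0
  [1] read 0x44 idx=7: raw=0x47007 flags P=1 W=1 U=1 S=0
  [2] read 0x47 idx=14: raw=0x49007 flags P=1 W=1 U=1 S=0
  ⇒ phys 0x49F39  [3 reads]

TLB: [["0x641606", "0x43"], ["0x6C0E0E", "0x49"]]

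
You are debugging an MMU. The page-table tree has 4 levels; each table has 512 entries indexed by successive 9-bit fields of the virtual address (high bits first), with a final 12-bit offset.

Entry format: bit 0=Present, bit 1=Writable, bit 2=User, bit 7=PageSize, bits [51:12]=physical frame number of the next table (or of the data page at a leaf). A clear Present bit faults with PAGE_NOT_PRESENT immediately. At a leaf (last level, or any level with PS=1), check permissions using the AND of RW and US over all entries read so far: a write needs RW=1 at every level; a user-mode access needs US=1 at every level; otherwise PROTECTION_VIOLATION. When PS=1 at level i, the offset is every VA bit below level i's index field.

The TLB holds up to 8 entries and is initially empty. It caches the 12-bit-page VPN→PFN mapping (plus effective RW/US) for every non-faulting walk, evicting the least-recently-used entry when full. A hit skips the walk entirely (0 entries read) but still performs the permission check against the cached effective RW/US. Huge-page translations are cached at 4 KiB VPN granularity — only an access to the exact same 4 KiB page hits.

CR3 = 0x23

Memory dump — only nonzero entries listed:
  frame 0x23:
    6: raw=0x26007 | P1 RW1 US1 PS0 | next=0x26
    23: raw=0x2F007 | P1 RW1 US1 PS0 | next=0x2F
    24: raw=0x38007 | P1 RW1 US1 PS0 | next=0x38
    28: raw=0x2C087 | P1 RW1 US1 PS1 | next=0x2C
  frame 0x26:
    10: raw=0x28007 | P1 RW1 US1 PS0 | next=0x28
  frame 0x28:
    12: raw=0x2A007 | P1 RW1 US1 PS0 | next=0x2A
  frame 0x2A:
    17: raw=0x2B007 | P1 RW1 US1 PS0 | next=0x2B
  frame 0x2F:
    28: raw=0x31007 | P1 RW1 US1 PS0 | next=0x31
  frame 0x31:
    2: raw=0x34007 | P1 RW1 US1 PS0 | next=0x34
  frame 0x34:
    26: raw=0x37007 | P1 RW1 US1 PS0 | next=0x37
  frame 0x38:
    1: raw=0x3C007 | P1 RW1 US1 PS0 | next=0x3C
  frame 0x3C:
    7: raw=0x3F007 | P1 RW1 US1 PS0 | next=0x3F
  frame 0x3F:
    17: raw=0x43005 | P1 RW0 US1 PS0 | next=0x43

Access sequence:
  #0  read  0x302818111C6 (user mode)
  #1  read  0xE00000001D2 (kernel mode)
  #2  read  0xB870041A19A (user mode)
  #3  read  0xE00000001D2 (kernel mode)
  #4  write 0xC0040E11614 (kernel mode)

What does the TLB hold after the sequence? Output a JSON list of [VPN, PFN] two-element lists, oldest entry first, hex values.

Trace:
#0 VA=0x302818111C6 (r,user):
  [0] read 0x23 idx=6: raw=0x26007 flags P=1 W=1 U=1 S=0
  [1] read 0x26 idx=10: raw=0x28007 flags P=1 W=1 U=1 S=0
  [2] read 0x28 idx=12: raw=0x2A007 flags P=1 W=1 U=1 S=0
  [3] read 0x2A idx=17: raw=0x2B007 flags P=1 W=1 U=1 S=0
  ✓ 0x2B1C6  — 4 lookups
#1 VA=0xE00000001D2 (r,kernel):
  [0] read 0x23 idx=28: raw=0x2C087 flags P=1 W=1 U=1 S=1
  ✓ 0x2C1D2 (huge @L0)  — 1 lookups
#2 VA=0xB870041A19A (r,user):
  [0] read 0x23 idx=23: raw=0x2F007 flags P=1 W=1 U=1 S=0
  [1] read 0x2F idx=28: raw=0x31007 flags P=1 W=1 U=1 S=0
  [2] read 0x31 idx=2: raw=0x34007 flags P=1 W=1 U=1 S=0
  [3] read 0x34 idx=26: raw=0x37007 flags P=1 W=1 U=1 S=0
  ✓ 0x3719A  — 4 lookups
#3 VA=0xE00000001D2 (r,kernel):
  TLB hit vpn=0xE0000000 → PA=0x2C1D2
#4 VA=0xC0040E11614 (w,kernel):
  [0] read 0x23 idx=24: raw=0x38007 flags P=1 W=1 U=1 S=0
  [1] read 0x38 idx=1: raw=0x3C007 flags P=1 W=1 U=1 S=0
  [2] read 0x3C idx=7: raw=0x3F007 flags P=1 W=1 U=1 S=0
  [3] read 0x3F idx=17: raw=0x43005 flags P=1 W=0 U=1 S=0
  ⇒ fault: PROTECTION_VIOLATION  — 4 lookups

TLB: [["0x30281811", "0x2B"], ["0xB870041A", "0x37"], ["0xE0000000", "0x2C"]]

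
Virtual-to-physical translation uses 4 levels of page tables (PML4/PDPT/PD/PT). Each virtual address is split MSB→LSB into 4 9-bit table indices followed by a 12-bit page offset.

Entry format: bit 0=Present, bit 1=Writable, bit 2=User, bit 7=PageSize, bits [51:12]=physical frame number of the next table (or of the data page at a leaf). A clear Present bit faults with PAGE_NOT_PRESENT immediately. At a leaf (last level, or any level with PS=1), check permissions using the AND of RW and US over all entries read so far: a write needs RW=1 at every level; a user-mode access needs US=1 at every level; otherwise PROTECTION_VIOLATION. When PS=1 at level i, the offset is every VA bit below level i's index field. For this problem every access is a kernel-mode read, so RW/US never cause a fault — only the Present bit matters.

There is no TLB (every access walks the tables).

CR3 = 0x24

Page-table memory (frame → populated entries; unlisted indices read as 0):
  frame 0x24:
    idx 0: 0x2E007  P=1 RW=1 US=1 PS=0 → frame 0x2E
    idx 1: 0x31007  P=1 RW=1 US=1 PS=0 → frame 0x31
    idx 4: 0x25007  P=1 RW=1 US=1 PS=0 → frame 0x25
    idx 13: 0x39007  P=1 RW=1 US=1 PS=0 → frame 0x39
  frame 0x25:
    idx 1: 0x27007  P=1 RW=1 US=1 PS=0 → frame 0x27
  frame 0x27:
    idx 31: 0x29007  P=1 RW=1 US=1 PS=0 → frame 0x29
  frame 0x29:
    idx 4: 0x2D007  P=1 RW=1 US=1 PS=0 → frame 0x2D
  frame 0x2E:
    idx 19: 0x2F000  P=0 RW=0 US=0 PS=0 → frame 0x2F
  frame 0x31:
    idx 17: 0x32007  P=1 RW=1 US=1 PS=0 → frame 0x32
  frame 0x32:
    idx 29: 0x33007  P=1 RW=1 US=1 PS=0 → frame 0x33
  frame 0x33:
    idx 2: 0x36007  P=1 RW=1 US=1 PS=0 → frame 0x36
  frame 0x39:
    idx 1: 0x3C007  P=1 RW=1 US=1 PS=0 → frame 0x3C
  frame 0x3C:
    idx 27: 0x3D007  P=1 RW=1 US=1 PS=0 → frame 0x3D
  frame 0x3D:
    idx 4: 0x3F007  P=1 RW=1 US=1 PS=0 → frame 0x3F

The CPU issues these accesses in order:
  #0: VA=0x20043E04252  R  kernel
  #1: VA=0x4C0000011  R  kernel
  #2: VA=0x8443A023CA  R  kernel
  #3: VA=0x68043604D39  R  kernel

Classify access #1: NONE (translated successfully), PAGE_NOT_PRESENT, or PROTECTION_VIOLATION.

Trace:
#0 VA=0x20043E04252 (r,kernel):
  L0: frame=0x24 idx=4 entry=0x25007 [P=1 RW=1 US=1 PS=0]
  L1: frame=0x25 idx=1 entry=0x27007 [P=1 RW=1 US=1 PS=0]
  L2: frame=0x27 idx=31 entry=0x29007 [P=1 RW=1 US=1 PS=0]
  L3: frame=0x29 idx=4 entry=0x2D007 [P=1 RW=1 US=1 PS=0]
  → PA=0x2D252  (4 entries read)
#1 VA=0x4C0000011 (r,kernel):
  L0: frame=0x24 idx=0 entry=0x2E007 [P=1 RW=1 US=1 PS=0]
  L1: frame=0x2E idx=19 entry=0x2F000 [P=0 RW=0 US=0 PS=0]
  → PAGE_NOT_PRESENT  (2 entries read)
#2 VA=0x8443A023CA (r,kernel):
  L0: frame=0x24 idx=1 entry=0x31007 [P=1 RW=1 US=1 PS=0]
  L1: frame=0x31 idx=17 entry=0x32007 [P=1 RW=1 US=1 PS=0]
  L2: frame=0x32 idx=29 entry=0x33007 [P=1 RW=1 US=1 PS=0]
  L3: frame=0x33 idx=2 entry=0x36007 [P=1 RW=1 US=1 PS=0]
  → PA=0x363CA  (4 entries read)
#3 VA=0x68043604D39 (r,kernel):
  L0: frame=0x24 idx=13 entry=0x39007 [P=1 RW=1 US=1 PS=0]
  L1: frame=0x39 idx=1 entry=0x3C007 [P=1 RW=1 US=1 PS=0]
  L2: frame=0x3C idx=27 entry=0x3D007 [P=1 RW=1 US=1 PS=0]
  L3: frame=0x3D idx=4 entry=0x3F007 [P=1 RW=1 US=1 PS=0]
  → PA=0x3FD39  (4 entries read)

Access #1 fault: PAGE_NOT_PRESENT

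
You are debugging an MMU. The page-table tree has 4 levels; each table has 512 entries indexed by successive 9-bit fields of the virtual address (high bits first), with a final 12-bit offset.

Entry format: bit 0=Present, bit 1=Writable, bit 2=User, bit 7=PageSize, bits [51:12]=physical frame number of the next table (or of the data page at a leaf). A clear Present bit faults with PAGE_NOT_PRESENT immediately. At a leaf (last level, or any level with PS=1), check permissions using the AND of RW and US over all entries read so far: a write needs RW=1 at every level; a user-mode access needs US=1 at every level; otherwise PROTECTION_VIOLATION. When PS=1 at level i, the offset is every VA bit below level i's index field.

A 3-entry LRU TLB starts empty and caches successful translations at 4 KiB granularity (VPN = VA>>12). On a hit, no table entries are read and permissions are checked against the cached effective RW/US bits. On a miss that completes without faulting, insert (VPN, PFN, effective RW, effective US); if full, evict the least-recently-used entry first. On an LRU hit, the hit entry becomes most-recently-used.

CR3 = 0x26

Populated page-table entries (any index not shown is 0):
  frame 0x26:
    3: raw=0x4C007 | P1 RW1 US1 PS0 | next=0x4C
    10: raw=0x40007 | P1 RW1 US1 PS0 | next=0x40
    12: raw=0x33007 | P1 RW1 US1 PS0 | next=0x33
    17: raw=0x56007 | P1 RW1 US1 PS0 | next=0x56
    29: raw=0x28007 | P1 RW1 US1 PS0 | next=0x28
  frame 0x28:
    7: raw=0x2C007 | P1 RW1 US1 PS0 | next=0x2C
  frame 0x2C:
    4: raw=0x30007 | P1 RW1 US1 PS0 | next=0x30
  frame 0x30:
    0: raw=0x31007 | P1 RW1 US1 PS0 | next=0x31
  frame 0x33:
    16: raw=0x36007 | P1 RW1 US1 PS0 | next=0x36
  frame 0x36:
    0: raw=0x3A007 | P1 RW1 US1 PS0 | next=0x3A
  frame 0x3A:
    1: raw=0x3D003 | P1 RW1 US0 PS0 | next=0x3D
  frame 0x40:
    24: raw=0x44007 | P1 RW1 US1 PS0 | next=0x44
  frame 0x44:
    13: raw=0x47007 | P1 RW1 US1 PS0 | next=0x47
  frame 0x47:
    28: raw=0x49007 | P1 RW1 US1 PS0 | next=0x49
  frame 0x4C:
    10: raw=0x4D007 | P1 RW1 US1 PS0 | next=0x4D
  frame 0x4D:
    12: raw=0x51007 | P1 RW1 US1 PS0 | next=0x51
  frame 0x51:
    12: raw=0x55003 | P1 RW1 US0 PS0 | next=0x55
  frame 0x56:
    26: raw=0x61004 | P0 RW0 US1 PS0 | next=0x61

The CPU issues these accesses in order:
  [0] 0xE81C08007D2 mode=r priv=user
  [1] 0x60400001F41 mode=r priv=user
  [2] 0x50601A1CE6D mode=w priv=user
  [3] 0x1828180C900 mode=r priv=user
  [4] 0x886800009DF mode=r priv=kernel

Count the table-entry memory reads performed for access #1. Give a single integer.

Trace:
#0 VA=0xE81C08007D2 (r,user):
  lvl0: tbl 0x26, slot 29 ⇒ 0x28007 (P1/RW1/US1/PS0)
  lvl1: tbl 0x28, slot 7 ⇒ 0x2C007 (P1/RW1/US1/PS0)
  lvl2: tbl 0x2C, slot 4 ⇒ 0x30007 (P1/RW1/US1/PS0)
  lvl3: tbl 0x30, slot 0 ⇒ 0x31007 (P1/RW1/US1/PS0)
  ⇒ phys 0x317D2  [4 reads]
#1 VA=0x60400001F41 (r,user):
  lvl0: tbl 0x26, slot 12 ⇒ 0x33007 (P1/RW1/US1/PS0)
  lvl1: tbl 0x33, slot 16 ⇒ 0x36007 (P1/RW1/US1/PS0)
  lvl2: tbl 0x36, slot 0 ⇒ 0x3A007 (P1/RW1/US1/PS0)
  lvl3: tbl 0x3A, slot 1 ⇒ 0x3D003 (P1/RW1/US0/PS0)
  ✗ PROTECTION_VIOLATION  [4 reads]
#2 VA=0x50601A1CE6D (w,user):
  lvl0: tbl 0x26, slot 10 ⇒ 0x40007 (P1/RW1/US1/PS0)
  lvl1: tbl 0x40, slot 24 ⇒ 0x44007 (P1/RW1/US1/PS0)
  lvl2: tbl 0x44, slot 13 ⇒ 0x47007 (P1/RW1/US1/PS0)
  lvl3: tbl 0x47, slot 28 ⇒ 0x49007 (P1/RW1/US1/PS0)
  ⇒ phys 0x49E6D  [4 reads]
#3 VA=0x1828180C900 (r,user):
  lvl0: tbl 0x26, slot 3 ⇒ 0x4C007 (P1/RW1/US1/PS0)
  lvl1: tbl 0x4C, slot 10 ⇒ 0x4D007 (P1/RW1/US1/PS0)
  lvl2: tbl 0x4D, slot 12 ⇒ 0x51007 (P1/RW1/US1/PS0)
  lvl3: tbl 0x51, slot 12 ⇒ 0x55003 (P1/RW1/US0/PS0)
  ✗ PROTECTION_VIOLATION  [4 reads]
#4 VA=0x886800009DF (r,kernel):
  lvl0: tbl 0x26, slot 17 ⇒ 0x56007 (P1/RW1/US1/PS0)
  lvl1: tbl 0x56, slot 26 ⇒ 0x61004 (P0/RW0/US1/PS0)
  ✗ PAGE_NOT_PRESENT  [2 reads]

Entries read for #1: 4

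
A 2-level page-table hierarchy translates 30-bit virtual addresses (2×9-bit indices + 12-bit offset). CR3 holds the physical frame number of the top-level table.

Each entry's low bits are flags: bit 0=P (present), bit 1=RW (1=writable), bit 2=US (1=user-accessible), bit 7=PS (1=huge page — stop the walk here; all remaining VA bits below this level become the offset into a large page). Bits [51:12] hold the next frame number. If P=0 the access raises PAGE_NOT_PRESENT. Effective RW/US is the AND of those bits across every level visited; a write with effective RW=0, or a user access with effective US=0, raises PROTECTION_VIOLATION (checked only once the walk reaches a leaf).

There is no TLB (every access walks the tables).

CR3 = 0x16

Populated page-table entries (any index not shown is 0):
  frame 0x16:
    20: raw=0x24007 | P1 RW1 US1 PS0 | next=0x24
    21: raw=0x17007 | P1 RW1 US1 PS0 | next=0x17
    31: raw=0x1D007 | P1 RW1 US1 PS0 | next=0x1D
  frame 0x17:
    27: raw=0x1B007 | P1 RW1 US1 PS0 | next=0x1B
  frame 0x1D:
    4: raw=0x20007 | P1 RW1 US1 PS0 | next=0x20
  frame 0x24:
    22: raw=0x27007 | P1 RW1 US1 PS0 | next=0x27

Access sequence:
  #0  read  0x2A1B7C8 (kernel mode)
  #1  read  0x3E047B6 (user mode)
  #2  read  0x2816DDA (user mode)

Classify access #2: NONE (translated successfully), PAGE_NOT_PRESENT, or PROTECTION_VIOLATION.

Trace:
#0 VA=0x2A1B7C8 (r,kernel):
  [0] read 0x16 idx=21: raw=0x17007 flags P=1 W=1 U=1 S=0
  [1] read 0x17 idx=27: raw=0x1B007 flags P=1 W=1 U=1 S=0
  ✓ 0x1B7C8  — 2 lookups
#1 VA=0x3E047B6 (r,user):
  [0] read 0x16 idx=31: raw=0x1D007 flags P=1 W=1 U=1 S=0
  [1] read 0x1D idx=4: raw=0x20007 flags P=1 W=1 U=1 S=0
  ✓ 0x207B6  — 2 lookups
#2 VA=0x2816DDA (r,user):
  [0] read 0x16 idx=20: raw=0x24007 flags P=1 W=1 U=1 S=0
  [1] read 0x24 idx=22: raw=0x27007 flags P=1 W=1 U=1 S=0
  ✓ 0x27DDA  — 2 lookups

Access #2 fault: NONE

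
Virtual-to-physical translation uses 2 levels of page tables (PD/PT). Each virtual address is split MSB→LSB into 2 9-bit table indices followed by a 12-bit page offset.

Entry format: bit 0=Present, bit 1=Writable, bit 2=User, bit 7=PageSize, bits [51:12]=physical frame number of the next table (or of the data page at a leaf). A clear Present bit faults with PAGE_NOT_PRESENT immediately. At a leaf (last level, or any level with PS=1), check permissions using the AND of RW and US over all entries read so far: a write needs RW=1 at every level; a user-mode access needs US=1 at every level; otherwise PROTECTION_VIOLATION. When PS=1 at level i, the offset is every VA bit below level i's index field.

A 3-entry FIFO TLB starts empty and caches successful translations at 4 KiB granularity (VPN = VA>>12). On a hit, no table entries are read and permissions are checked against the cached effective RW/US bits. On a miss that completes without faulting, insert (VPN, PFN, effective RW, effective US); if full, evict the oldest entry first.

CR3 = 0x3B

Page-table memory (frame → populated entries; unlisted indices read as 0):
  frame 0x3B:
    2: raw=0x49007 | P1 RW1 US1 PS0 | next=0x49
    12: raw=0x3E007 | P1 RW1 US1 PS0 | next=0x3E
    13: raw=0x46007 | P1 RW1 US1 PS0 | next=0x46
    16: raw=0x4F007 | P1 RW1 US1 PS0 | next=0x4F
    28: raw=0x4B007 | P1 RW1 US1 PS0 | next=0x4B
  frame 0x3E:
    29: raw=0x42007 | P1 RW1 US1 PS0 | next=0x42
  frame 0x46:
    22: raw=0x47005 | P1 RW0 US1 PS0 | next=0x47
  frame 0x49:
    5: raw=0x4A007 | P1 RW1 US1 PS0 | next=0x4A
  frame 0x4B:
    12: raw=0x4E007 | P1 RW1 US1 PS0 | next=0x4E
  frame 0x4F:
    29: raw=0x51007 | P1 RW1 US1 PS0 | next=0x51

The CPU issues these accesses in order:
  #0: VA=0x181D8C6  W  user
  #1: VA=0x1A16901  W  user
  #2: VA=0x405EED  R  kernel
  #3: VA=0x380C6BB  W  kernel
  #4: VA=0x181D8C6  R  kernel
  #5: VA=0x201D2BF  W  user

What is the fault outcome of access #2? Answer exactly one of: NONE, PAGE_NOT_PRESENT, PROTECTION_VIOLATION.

Walk each access:
#0 VA=0x181D8C6 (w,user):
  L0 @0x3B[12] → 0x3E007  P=1,RW=1,US=1,PS=0
  L1 @0x3E[29] → 0x42007  P=1,RW=1,US=1,PS=0
  ✓ 0x428C6  — 2 lookups
#1 VA=0x1A16901 (w,user):
  L0 @0x3B[13] → 0x46007  P=1,RW=1,US=1,PS=0
  L1 @0x46[22] → 0x47005  P=1,RW=0,US=1,PS=0
  ⇒ fault: PROTECTION_VIOLATION  — 2 lookups
#2 VA=0x405EED (r,kernel):
  L0 @0x3B[2] → 0x49007  P=1,RW=1,US=1,PS=0
  L1 @0x49[5] → 0x4A007  P=1,RW=1,US=1,PS=0
  ✓ 0x4AEED  — 2 lookups
#3 VA=0x380C6BB (w,kernel):
  L0 @0x3B[28] → 0x4B007  P=1,RW=1,US=1,PS=0
  L1 @0x4B[12] → 0x4E007  P=1,RW=1,US=1,PS=0
  ✓ 0x4E6BB  — 2 lookups
#4 VA=0x181D8C6 (r,kernel):
  TLB hit vpn=0x181D → PA=0x428C6
#5 VA=0x201D2BF (w,user):
  L0 @0x3B[16] → 0x4F007  P=1,RW=1,US=1,PS=0
  L1 @0x4F[29] → 0x51007  P=1,RW=1,US=1,PS=0
  ✓ 0x512BF  — 2 lookups

Access #2 fault: NONE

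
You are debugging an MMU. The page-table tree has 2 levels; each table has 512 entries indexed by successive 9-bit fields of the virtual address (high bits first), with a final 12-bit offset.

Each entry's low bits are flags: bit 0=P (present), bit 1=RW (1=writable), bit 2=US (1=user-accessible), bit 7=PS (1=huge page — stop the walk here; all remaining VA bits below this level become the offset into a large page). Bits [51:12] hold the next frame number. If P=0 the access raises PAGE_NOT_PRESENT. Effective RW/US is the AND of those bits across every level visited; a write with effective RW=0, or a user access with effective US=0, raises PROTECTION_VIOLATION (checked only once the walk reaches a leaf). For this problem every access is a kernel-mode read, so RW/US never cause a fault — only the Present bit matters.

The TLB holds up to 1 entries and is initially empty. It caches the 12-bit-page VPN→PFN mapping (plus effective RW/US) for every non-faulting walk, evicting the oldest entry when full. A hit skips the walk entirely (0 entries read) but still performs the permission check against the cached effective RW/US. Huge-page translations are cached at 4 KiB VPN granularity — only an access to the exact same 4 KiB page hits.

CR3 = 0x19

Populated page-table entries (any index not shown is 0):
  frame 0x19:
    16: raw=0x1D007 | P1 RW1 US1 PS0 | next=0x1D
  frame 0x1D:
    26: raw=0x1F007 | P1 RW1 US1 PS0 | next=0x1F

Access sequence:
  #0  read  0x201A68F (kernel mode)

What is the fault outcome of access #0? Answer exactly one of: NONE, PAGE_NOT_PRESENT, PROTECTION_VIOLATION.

Per-access translation:
#0 VA=0x201A68F (r,kernel):
  lvl0: tbl 0x19, slot 16 ⇒ 0x1D007 (P1/RW1/US1/PS0)
  lvl1: tbl 0x1D, slot 26 ⇒ 0x1F007 (P1/RW1/US1/PS0)
  ⇒ phys 0x1F68F  [2 reads]

Access #0 fault: NONE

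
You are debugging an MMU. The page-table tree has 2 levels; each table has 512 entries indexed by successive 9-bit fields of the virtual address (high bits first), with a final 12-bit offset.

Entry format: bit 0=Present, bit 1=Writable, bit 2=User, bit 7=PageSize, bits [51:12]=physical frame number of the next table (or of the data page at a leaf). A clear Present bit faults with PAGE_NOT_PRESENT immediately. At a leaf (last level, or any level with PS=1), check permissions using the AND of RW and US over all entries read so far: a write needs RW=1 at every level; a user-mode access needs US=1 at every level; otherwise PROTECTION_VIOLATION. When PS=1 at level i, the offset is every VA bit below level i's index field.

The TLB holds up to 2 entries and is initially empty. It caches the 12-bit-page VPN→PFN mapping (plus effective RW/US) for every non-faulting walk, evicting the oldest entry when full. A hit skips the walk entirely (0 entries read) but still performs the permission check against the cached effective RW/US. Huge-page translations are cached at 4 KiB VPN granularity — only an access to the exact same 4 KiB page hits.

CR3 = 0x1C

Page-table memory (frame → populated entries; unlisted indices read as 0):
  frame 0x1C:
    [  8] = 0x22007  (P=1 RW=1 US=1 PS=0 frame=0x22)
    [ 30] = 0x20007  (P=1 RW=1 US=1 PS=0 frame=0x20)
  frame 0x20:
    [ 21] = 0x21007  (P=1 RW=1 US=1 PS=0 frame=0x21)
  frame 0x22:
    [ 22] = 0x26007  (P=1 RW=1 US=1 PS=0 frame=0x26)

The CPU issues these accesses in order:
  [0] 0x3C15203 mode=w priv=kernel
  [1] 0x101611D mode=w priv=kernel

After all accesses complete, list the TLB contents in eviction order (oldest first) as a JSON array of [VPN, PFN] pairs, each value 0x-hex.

Trace:
#0 VA=0x3C15203 (w,kernel):
  L0 @0x1C[30] → 0x20007  P=1,RW=1,US=1,PS=0
  L1 @0x20[21] → 0x21007  P=1,RW=1,US=1,PS=0
  ✓ 0x21203  — 2 lookups
#1 VA=0x101611D (w,kernel):
  L0 @0x1C[8] → 0x22007  P=1,RW=1,US=1,PS=0
  L1 @0x22[22] → 0x26007  P=1,RW=1,US=1,PS=0
  ✓ 0x2611D  — 2 lookups

TLB: [["0x3C15", "0x21"], ["0x1016", "0x26"]]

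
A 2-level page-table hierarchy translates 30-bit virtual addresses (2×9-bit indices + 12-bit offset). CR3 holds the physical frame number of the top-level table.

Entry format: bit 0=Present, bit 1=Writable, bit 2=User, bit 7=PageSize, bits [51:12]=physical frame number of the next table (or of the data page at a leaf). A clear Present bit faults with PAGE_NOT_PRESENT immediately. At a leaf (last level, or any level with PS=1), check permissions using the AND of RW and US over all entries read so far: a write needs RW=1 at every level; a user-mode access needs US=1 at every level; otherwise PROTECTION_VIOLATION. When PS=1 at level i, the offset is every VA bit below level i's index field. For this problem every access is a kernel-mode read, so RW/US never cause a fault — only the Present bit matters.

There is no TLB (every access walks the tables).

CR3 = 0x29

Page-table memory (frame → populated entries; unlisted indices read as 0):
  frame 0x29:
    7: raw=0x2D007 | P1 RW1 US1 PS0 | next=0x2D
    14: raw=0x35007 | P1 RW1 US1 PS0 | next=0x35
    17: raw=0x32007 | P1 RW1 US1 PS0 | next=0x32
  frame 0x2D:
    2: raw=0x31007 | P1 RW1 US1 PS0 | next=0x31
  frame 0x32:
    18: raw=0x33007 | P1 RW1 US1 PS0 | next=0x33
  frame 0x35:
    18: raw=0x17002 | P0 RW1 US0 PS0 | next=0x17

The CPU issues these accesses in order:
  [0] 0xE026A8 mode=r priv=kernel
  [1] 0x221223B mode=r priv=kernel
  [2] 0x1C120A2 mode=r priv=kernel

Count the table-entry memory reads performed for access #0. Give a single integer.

Per-access translation:
#0 VA=0xE026A8 (r,kernel):
  [0] read 0x29 idx=7: raw=0x2D007 flags P=1 W=1 U=1 S=0
  [1] read 0x2D idx=2: raw=0x31007 flags P=1 W=1 U=1 S=0
  → PA=0x316A8  (2 entries read)
#1 VA=0x221223B (r,kernel):
  [0] read 0x29 idx=17: raw=0x32007 flags P=1 W=1 U=1 S=0
  [1] read 0x32 idx=18: raw=0x33007 flags P=1 W=1 U=1 S=0
  → PA=0x3323B  (2 entries read)
#2 VA=0x1C120A2 (r,kernel):
  [0] read 0x29 idx=14: raw=0x35007 flags P=1 W=1 U=1 S=0
  [1] read 0x35 idx=18: raw=0x17002 flags P=0 W=1 U=0 S=0
  → PAGE_NOT_PRESENT  (2 entries read)

Entries read for #0: 2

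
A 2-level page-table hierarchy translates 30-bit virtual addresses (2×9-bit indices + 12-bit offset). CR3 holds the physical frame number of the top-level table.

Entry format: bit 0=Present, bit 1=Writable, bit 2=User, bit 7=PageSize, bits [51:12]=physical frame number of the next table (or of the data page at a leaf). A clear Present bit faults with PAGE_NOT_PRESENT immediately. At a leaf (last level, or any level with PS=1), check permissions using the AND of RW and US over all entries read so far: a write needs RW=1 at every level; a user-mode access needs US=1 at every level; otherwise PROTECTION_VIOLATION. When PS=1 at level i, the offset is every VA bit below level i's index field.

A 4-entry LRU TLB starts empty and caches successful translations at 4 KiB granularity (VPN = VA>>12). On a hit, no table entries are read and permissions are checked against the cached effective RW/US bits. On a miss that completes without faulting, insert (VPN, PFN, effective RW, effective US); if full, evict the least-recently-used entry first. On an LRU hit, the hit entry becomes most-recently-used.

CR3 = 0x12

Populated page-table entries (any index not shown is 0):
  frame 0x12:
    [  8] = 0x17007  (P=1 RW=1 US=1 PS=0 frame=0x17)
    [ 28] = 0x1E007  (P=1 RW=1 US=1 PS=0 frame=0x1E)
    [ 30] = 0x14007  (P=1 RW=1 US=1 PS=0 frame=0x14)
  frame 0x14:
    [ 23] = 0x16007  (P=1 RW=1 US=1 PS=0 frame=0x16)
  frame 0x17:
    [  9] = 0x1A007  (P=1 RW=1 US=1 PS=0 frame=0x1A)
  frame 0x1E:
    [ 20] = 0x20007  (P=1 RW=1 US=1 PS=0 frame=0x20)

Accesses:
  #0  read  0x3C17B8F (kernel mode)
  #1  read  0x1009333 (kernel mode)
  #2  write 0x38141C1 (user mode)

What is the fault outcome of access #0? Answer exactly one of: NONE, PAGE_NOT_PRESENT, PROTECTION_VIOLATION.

Trace:
#0 VA=0x3C17B8F (r,kernel):
  L0 @0x12[30] → 0x14007  P=1,RW=1,US=1,PS=0
  L1 @0x14[23] → 0x16007  P=1,RW=1,US=1,PS=0
  → PA=0x16B8F  (2 entries read)
#1 VA=0x1009333 (r,kernel):
  L0 @0x12[8] → 0x17007  P=1,RW=1,US=1,PS=0
  L1 @0x17[9] → 0x1A007  P=1,RW=1,US=1,PS=0
  → PA=0x1A333  (2 entries read)
#2 VA=0x38141C1 (w,user):
  L0 @0x12[28] → 0x1E007  P=1,RW=1,US=1,PS=0
  L1 @0x1E[20] → 0x20007  P=1,RW=1,US=1,PS=0
  → PA=0x201C1  (2 entries read)

Access #0 fault: NONE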